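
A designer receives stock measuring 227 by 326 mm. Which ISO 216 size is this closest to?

Aspect ratio 326/227 ≈ 1.436 (ISO target is √2 ≈ 1.414).
In the C-series (envelope sizes, between A and B): C4 = 229 × 324 mm.
Off by 4 mm total — nearest standard size.

C4 (229 × 324 mm)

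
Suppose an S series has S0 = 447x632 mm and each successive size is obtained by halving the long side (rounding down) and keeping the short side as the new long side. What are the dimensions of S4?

S1: ⌊632/2⌋ × 447 = 316 × 447 mm
S2: ⌊447/2⌋ × 316 = 223 × 316 mm
S3: ⌊316/2⌋ × 223 = 158 × 223 mm
S4: ⌊223/2⌋ × 158 = 111 × 158 mm

111 × 158 mm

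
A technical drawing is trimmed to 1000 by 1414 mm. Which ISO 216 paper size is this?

B0 (1000 × 1414 mm)

Aspect ratio 1414/1000 ≈ 1.414 — close to the ISO √2 ≈ 1.414.
In the B-series (B0 = 1000 × 1414 mm): B0 = 1000 × 1414 mm.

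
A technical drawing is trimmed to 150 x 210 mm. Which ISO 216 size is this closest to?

Aspect ratio 210/150 ≈ 1.400 — close to the ISO √2 ≈ 1.414.
In the A-series (A0 area = 1 m²): A5 = 148 × 210 mm.
Off by 2 mm total — nearest standard size.

A5 (148 × 210 mm)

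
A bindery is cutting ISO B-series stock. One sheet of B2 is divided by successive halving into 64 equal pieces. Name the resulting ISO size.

64 = 2^6, so 6 halving steps.
B2 → B3 → … → B8 after 6 steps.

B8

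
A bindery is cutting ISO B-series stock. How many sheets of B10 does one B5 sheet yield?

Each ISO step halves the sheet: 1 × B5 → 2 × B6 → 4 × B7 → 8 × B8 → …
From B5 to B10 is 5 halving steps: 2^5 = 32.

32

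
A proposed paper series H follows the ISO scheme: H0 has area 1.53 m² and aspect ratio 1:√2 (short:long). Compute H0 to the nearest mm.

1040 × 1471 mm

Let the short side be w mm. Then w · w√2 = 1.53 m² = 1,530,000 mm².
w² = 1,530,000/√2, so w ≈ 1040.1 mm; long side = w√2 ≈ 1471.0 mm.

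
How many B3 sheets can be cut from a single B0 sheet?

8

Each ISO step halves the sheet: 1 × B0 → 2 × B1 → 4 × B2 → 8 × B3
From B0 to B3 is 3 halving steps: 2^3 = 8.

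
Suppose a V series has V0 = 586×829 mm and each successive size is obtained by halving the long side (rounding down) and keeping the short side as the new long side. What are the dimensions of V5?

V1 = 414 × 586 mm (from V0 by 1 halving).
V2: ⌊586/2⌋ × 414 = 293 × 414 mm
V3: ⌊414/2⌋ × 293 = 207 × 293 mm
V4: ⌊293/2⌋ × 207 = 146 × 207 mm
V5: ⌊207/2⌋ × 146 = 103 × 146 mm

103 × 146 mm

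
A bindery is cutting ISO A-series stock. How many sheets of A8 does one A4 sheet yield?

Each ISO step halves the sheet: 1 × A4 → 2 × A5 → 4 × A6 → 8 × A7 → …
From A4 to A8 is 4 halving steps: 2^4 = 16.

16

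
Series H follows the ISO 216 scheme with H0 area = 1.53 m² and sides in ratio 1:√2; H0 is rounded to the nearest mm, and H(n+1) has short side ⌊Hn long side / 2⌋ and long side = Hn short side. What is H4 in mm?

Let H0's short side be w mm. w · w√2 = 1.53 m² = 1,530,000 mm², so w ≈ 1040.1 mm and w√2 ≈ 1471.0 mm → H0 = 1040 × 1471 mm.
H1: ⌊1471/2⌋ × 1040 = 735 × 1040 mm
H2: ⌊1040/2⌋ × 735 = 520 × 735 mm
H3: ⌊735/2⌋ × 520 = 367 × 520 mm
H4: ⌊520/2⌋ × 367 = 260 × 367 mm

260 × 367 mm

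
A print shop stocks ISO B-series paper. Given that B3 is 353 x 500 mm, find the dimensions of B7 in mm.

88 × 125 mm

B4: ⌊500/2⌋ × 353 = 250 × 353 mm
B5: ⌊353/2⌋ × 250 = 176 × 250 mm
B6: ⌊250/2⌋ × 176 = 125 × 176 mm
B7: ⌊176/2⌋ × 125 = 88 × 125 mm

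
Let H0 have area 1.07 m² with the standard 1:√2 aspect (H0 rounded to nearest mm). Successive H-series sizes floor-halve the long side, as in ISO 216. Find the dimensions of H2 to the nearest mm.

435 × 615 mm

Let H0's short side be w mm. w · w√2 = 1.07 m² = 1,070,000 mm², so w ≈ 869.8 mm and w√2 ≈ 1230.1 mm → H0 = 870 × 1230 mm.
H1: ⌊1230/2⌋ × 870 = 615 × 870 mm
H2: ⌊870/2⌋ × 615 = 435 × 615 mm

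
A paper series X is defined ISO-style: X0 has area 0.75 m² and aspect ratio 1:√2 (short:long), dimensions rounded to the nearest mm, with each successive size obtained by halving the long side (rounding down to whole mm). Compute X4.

182 × 257 mm

Let X0's short side be w mm. w · w√2 = 0.75 m² = 750,000 mm², so w ≈ 728.2 mm and w√2 ≈ 1029.9 mm → X0 = 728 × 1030 mm.
X1: ⌊1030/2⌋ × 728 = 515 × 728 mm
X2: ⌊728/2⌋ × 515 = 364 × 515 mm
X3: ⌊515/2⌋ × 364 = 257 × 364 mm
X4: ⌊364/2⌋ × 257 = 182 × 257 mm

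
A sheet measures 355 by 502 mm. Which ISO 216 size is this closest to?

B3 (353 × 500 mm)

Aspect ratio 502/355 ≈ 1.414 — close to the ISO √2 ≈ 1.414.
In the B-series (B0 = 1000 × 1414 mm): B3 = 353 × 500 mm.
Off by 4 mm total — nearest standard size.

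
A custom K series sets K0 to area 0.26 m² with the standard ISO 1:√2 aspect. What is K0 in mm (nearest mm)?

429 × 606 mm

Let the short side be w mm. Then w · w√2 = 0.26 m² = 260,000 mm².
w² = 260,000/√2, so w ≈ 428.8 mm; long side = w√2 ≈ 606.4 mm.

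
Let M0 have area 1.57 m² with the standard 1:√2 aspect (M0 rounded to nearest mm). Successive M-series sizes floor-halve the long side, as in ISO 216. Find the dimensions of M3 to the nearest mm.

Let M0's short side be w mm. w · w√2 = 1.57 m² = 1,570,000 mm², so w ≈ 1053.6 mm and w√2 ≈ 1490.1 mm → M0 = 1054 × 1490 mm.
M1: ⌊1490/2⌋ × 1054 = 745 × 1054 mm
M2: ⌊1054/2⌋ × 745 = 527 × 745 mm
M3: ⌊745/2⌋ × 527 = 372 × 527 mm

372 × 527 mm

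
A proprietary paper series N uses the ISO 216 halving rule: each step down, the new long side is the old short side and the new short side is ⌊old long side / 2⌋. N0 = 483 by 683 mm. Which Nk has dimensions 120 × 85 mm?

N5

N0: 483 × 683 mm
N1: 341 × 483 mm
N2: 241 × 341 mm
N3: 170 × 241 mm
N4: 120 × 170 mm
N5: 85 × 120 mm
N6: 60 × 85 mm
→ matches N5.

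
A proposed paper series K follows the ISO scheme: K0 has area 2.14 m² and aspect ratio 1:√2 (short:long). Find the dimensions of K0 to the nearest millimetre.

1230 × 1740 mm

Let the short side be w mm. Then w · w√2 = 2.14 m² = 2,140,000 mm².
w² = 2,140,000/√2, so w ≈ 1230.1 mm; long side = w√2 ≈ 1739.7 mm.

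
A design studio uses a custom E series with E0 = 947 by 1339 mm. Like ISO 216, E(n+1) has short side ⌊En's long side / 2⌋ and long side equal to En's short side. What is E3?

334 × 473 mm

E1: ⌊1339/2⌋ × 947 = 669 × 947 mm
E2: ⌊947/2⌋ × 669 = 473 × 669 mm
E3: ⌊669/2⌋ × 473 = 334 × 473 mm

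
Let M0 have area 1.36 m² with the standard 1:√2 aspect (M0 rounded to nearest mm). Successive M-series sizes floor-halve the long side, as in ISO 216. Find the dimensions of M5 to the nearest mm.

173 × 245 mm

Let M0's short side be w mm. w · w√2 = 1.36 m² = 1,360,000 mm², so w ≈ 980.6 mm and w√2 ≈ 1386.8 mm → M0 = 981 × 1387 mm.
M1: ⌊1387/2⌋ × 981 = 693 × 981 mm
M2: ⌊981/2⌋ × 693 = 490 × 693 mm
M3: ⌊693/2⌋ × 490 = 346 × 490 mm
M4: ⌊490/2⌋ × 346 = 245 × 346 mm
M5: ⌊346/2⌋ × 245 = 173 × 245 mm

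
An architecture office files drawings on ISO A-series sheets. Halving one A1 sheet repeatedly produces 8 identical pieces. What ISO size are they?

8 = 2^3, so 3 halving steps.
A1 → A2 → … → A4 after 3 steps.

A4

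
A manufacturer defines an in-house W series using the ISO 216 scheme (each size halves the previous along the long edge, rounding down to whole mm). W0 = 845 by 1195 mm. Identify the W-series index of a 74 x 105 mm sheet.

W0: 845 × 1195 mm
W1: 597 × 845 mm
W2: 422 × 597 mm
W3: 298 × 422 mm
W4: 211 × 298 mm
W5: 149 × 211 mm
W6: 105 × 149 mm
W7: 74 × 105 mm
W8: 52 × 74 mm
→ matches W7.

W7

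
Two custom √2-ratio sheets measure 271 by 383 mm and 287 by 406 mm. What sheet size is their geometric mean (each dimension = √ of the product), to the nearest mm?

279 × 394 mm

Short side: √(271 · 287) = √77777 ≈ 278.9 → 279 mm
Long side: √(383 · 406) = √155498 ≈ 394.3 → 394 mm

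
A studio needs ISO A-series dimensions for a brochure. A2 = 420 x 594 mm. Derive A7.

A3: ⌊594/2⌋ × 420 = 297 × 420 mm
A4: ⌊420/2⌋ × 297 = 210 × 297 mm
A5: ⌊297/2⌋ × 210 = 148 × 210 mm
A6: ⌊210/2⌋ × 148 = 105 × 148 mm
A7: ⌊148/2⌋ × 105 = 74 × 105 mm

74 × 105 mm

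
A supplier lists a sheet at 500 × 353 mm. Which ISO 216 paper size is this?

B3 (353 × 500 mm)

Aspect ratio 500/353 ≈ 1.416 — close to the ISO √2 ≈ 1.414.
In the B-series (B0 = 1000 × 1414 mm): B3 = 353 × 500 mm.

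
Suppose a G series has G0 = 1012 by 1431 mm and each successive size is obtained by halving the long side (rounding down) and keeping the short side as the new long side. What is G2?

506 × 715 mm

G1: ⌊1431/2⌋ × 1012 = 715 × 1012 mm
G2: ⌊1012/2⌋ × 715 = 506 × 715 mm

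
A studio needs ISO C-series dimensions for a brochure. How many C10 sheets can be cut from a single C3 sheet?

C3 = 324 × 458 mm; C10 = 28 × 40 mm.
Each halving step doubles the count; 7 steps from C3 to C10.
2^7 = 128.

128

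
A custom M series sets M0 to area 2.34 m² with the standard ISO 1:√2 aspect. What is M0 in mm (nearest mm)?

1286 × 1819 mm

Let the short side be w mm. Then w · w√2 = 2.34 m² = 2,340,000 mm².
w² = 2,340,000/√2, so w ≈ 1286.3 mm; long side = w√2 ≈ 1819.1 mm.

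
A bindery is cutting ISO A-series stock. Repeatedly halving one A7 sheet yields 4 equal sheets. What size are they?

A9

4 = 2^2, so 2 halving steps.
A7 → A8 → … → A9 after 2 steps.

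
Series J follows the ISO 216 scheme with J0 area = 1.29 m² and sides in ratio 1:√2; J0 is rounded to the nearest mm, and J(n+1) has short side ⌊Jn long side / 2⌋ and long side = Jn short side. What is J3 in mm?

Let J0's short side be w mm. w · w√2 = 1.29 m² = 1,290,000 mm², so w ≈ 955.1 mm and w√2 ≈ 1350.7 mm → J0 = 955 × 1351 mm.
J1: ⌊1351/2⌋ × 955 = 675 × 955 mm
J2: ⌊955/2⌋ × 675 = 477 × 675 mm
J3: ⌊675/2⌋ × 477 = 337 × 477 mm

337 × 477 mm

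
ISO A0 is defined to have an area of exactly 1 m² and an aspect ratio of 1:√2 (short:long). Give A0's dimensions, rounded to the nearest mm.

841 × 1189 mm

Let the short side be w mm. Then the long side is w√2 and w · w√2 = 10⁶ mm².
w² = 10⁶/√2, so w = 1000 / 2^(1/4) ≈ 840.9 mm; long side = 1000 · 2^(1/4) ≈ 1189.2 mm.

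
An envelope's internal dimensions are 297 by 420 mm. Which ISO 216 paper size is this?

A3 (297 × 420 mm)

Aspect ratio 420/297 ≈ 1.414 — close to the ISO √2 ≈ 1.414.
In the A-series (A0 area = 1 m²): A3 = 297 × 420 mm.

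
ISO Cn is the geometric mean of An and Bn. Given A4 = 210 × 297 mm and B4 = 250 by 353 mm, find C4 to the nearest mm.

229 × 324 mm

Short side: √(210 · 250) = √52500 ≈ 229.1 → 229 mm
Long side: √(297 · 353) = √104841 ≈ 323.8 → 324 mm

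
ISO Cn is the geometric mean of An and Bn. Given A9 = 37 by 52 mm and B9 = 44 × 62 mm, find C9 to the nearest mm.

40 × 57 mm

Short side: √(37 · 44) = √1628 ≈ 40.3 → 40 mm
Long side: √(52 · 62) = √3224 ≈ 56.8 → 57 mm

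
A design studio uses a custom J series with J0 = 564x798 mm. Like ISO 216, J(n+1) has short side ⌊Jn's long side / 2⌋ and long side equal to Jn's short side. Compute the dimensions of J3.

199 × 282 mm

J1: ⌊798/2⌋ × 564 = 399 × 564 mm
J2: ⌊564/2⌋ × 399 = 282 × 399 mm
J3: ⌊399/2⌋ × 282 = 199 × 282 mm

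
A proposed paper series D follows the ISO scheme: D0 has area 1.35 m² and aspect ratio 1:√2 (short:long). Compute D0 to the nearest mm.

Let the short side be w mm. Then w · w√2 = 1.35 m² = 1,350,000 mm².
w² = 1,350,000/√2, so w ≈ 977.0 mm; long side = w√2 ≈ 1381.7 mm.

977 × 1382 mm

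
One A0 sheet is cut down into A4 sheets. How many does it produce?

Each ISO step halves the sheet: 1 × A0 → 2 × A1 → 4 × A2 → 8 × A3 → …
From A0 to A4 is 4 halving steps: 2^4 = 16.

16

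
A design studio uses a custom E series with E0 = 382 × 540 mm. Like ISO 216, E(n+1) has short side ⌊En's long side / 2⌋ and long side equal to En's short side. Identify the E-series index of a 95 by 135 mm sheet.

E0: 382 × 540 mm
E1: 270 × 382 mm
E2: 191 × 270 mm
E3: 135 × 191 mm
E4: 95 × 135 mm
E5: 67 × 95 mm
→ matches E4.

E4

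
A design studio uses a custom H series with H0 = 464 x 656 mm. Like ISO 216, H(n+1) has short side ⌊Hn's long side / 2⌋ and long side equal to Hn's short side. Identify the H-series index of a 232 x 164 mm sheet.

H0: 464 × 656 mm
H1: 328 × 464 mm
H2: 232 × 328 mm
H3: 164 × 232 mm
H4: 116 × 164 mm
→ matches H3.

H3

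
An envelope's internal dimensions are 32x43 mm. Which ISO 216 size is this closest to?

B10 (31 × 44 mm)

Aspect ratio 43/32 ≈ 1.344 (ISO target is √2 ≈ 1.414).
In the B-series (B0 = 1000 × 1414 mm): B10 = 31 × 44 mm.
Off by 2 mm total — nearest standard size.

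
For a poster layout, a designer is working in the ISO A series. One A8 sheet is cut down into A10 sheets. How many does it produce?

4

A8 = 52 × 74 mm; A10 = 26 × 37 mm.
Each halving step doubles the count; 2 steps from A8 to A10.
2^2 = 4.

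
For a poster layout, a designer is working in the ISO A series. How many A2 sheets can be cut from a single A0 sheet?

4

Each ISO step halves the sheet: 1 × A0 → 2 × A1 → 4 × A2
From A0 to A2 is 2 halving steps: 2^2 = 4.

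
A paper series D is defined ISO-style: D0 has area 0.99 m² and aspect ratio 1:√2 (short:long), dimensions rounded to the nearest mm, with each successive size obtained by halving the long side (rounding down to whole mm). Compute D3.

Let D0's short side be w mm. w · w√2 = 0.99 m² = 990,000 mm², so w ≈ 836.7 mm and w√2 ≈ 1183.2 mm → D0 = 837 × 1183 mm.
D1: ⌊1183/2⌋ × 837 = 591 × 837 mm
D2: ⌊837/2⌋ × 591 = 418 × 591 mm
D3: ⌊591/2⌋ × 418 = 295 × 418 mm

295 × 418 mm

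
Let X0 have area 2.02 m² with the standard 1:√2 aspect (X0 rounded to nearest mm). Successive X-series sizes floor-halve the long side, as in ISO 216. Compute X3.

Let X0's short side be w mm. w · w√2 = 2.02 m² = 2,020,000 mm², so w ≈ 1195.1 mm and w√2 ≈ 1690.2 mm → X0 = 1195 × 1690 mm.
X1: ⌊1690/2⌋ × 1195 = 845 × 1195 mm
X2: ⌊1195/2⌋ × 845 = 597 × 845 mm
X3: ⌊845/2⌋ × 597 = 422 × 597 mm

422 × 597 mm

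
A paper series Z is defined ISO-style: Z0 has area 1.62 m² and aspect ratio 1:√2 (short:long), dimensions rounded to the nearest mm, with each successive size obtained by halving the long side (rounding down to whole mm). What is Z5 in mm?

Let Z0's short side be w mm. w · w√2 = 1.62 m² = 1,620,000 mm², so w ≈ 1070.3 mm and w√2 ≈ 1513.6 mm → Z0 = 1070 × 1514 mm.
Z1: ⌊1514/2⌋ × 1070 = 757 × 1070 mm
Z2: ⌊1070/2⌋ × 757 = 535 × 757 mm
Z3: ⌊757/2⌋ × 535 = 378 × 535 mm
Z4: ⌊535/2⌋ × 378 = 267 × 378 mm
Z5: ⌊378/2⌋ × 267 = 189 × 267 mm

189 × 267 mm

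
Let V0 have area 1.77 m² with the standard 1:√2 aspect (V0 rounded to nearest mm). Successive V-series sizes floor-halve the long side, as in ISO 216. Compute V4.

279 × 395 mm

Let V0's short side be w mm. w · w√2 = 1.77 m² = 1,770,000 mm², so w ≈ 1118.7 mm and w√2 ≈ 1582.1 mm → V0 = 1119 × 1582 mm.
V1: ⌊1582/2⌋ × 1119 = 791 × 1119 mm
V2: ⌊1119/2⌋ × 791 = 559 × 791 mm
V3: ⌊791/2⌋ × 559 = 395 × 559 mm
V4: ⌊559/2⌋ × 395 = 279 × 395 mm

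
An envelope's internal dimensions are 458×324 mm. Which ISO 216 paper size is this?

Aspect ratio 458/324 ≈ 1.414 — close to the ISO √2 ≈ 1.414.
In the C-series (envelope sizes, between A and B): C3 = 324 × 458 mm.

C3 (324 × 458 mm)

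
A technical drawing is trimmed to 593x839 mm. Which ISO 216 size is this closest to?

A1 (594 × 841 mm)

Aspect ratio 839/593 ≈ 1.415 — close to the ISO √2 ≈ 1.414.
In the A-series (A0 area = 1 m²): A1 = 594 × 841 mm.
Off by 3 mm total — nearest standard size.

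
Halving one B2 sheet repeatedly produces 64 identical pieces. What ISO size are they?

64 = 2^6, so 6 halving steps.
B2 → B3 → … → B8 after 6 steps.

B8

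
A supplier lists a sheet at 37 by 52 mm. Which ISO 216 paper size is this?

Aspect ratio 52/37 ≈ 1.405 — close to the ISO √2 ≈ 1.414.
In the A-series (A0 area = 1 m²): A9 = 37 × 52 mm.

A9 (37 × 52 mm)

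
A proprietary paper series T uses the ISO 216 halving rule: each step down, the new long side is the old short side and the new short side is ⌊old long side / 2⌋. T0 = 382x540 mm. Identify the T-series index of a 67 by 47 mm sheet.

T6

T0: 382 × 540 mm
T1: 270 × 382 mm
T2: 191 × 270 mm
T3: 135 × 191 mm
T4: 95 × 135 mm
T5: 67 × 95 mm
T6: 47 × 67 mm
T7: 33 × 47 mm
→ matches T6.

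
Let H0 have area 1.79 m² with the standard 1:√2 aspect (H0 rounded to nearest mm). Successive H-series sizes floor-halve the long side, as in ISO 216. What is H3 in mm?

397 × 562 mm

Let H0's short side be w mm. w · w√2 = 1.79 m² = 1,790,000 mm², so w ≈ 1125.0 mm and w√2 ≈ 1591.1 mm → H0 = 1125 × 1591 mm.
H1: ⌊1591/2⌋ × 1125 = 795 × 1125 mm
H2: ⌊1125/2⌋ × 795 = 562 × 795 mm
H3: ⌊795/2⌋ × 562 = 397 × 562 mm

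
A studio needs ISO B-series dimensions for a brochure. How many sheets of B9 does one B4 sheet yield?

Each ISO step halves the sheet: 1 × B4 → 2 × B5 → 4 × B6 → 8 × B7 → …
From B4 to B9 is 5 halving steps: 2^5 = 32.

32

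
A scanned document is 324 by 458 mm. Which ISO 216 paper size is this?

Aspect ratio 458/324 ≈ 1.414 — close to the ISO √2 ≈ 1.414.
In the C-series (envelope sizes, between A and B): C3 = 324 × 458 mm.

C3 (324 × 458 mm)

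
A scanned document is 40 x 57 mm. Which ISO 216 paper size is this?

C9 (40 × 57 mm)

Aspect ratio 57/40 ≈ 1.425 — close to the ISO √2 ≈ 1.414.
In the C-series (envelope sizes, between A and B): C9 = 40 × 57 mm.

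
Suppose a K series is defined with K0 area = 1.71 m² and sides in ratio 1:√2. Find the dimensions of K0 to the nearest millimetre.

Let the short side be w mm. Then w · w√2 = 1.71 m² = 1,710,000 mm².
w² = 1,710,000/√2, so w ≈ 1099.6 mm; long side = w√2 ≈ 1555.1 mm.

1100 × 1555 mm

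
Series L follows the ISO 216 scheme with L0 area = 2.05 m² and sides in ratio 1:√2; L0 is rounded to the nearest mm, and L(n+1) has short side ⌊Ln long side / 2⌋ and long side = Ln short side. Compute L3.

Let L0's short side be w mm. w · w√2 = 2.05 m² = 2,050,000 mm², so w ≈ 1204.0 mm and w√2 ≈ 1702.7 mm → L0 = 1204 × 1703 mm.
L1: ⌊1703/2⌋ × 1204 = 851 × 1204 mm
L2: ⌊1204/2⌋ × 851 = 602 × 851 mm
L3: ⌊851/2⌋ × 602 = 425 × 602 mm

425 × 602 mm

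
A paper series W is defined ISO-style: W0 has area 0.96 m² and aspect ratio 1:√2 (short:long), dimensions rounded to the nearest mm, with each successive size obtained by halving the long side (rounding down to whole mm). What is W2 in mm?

412 × 582 mm

Let W0's short side be w mm. w · w√2 = 0.96 m² = 960,000 mm², so w ≈ 823.9 mm and w√2 ≈ 1165.2 mm → W0 = 824 × 1165 mm.
W1: ⌊1165/2⌋ × 824 = 582 × 824 mm
W2: ⌊824/2⌋ × 582 = 412 × 582 mm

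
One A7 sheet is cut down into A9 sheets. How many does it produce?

Each ISO step halves the sheet: 1 × A7 → 2 × A8 → 4 × A9
From A7 to A9 is 2 halving steps: 2^2 = 4.

4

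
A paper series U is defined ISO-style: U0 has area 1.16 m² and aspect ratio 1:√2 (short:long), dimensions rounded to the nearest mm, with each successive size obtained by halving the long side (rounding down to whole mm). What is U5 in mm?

Let U0's short side be w mm. w · w√2 = 1.16 m² = 1,160,000 mm², so w ≈ 905.7 mm and w√2 ≈ 1280.8 mm → U0 = 906 × 1281 mm.
U1: ⌊1281/2⌋ × 906 = 640 × 906 mm
U2: ⌊906/2⌋ × 640 = 453 × 640 mm
U3: ⌊640/2⌋ × 453 = 320 × 453 mm
U4: ⌊453/2⌋ × 320 = 226 × 320 mm
U5: ⌊320/2⌋ × 226 = 160 × 226 mm

160 × 226 mm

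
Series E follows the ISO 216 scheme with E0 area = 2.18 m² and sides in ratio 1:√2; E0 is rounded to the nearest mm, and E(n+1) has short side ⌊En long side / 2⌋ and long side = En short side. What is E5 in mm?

219 × 310 mm

Let E0's short side be w mm. w · w√2 = 2.18 m² = 2,180,000 mm², so w ≈ 1241.6 mm and w√2 ≈ 1755.8 mm → E0 = 1242 × 1756 mm.
E1: ⌊1756/2⌋ × 1242 = 878 × 1242 mm
E2: ⌊1242/2⌋ × 878 = 621 × 878 mm
E3: ⌊878/2⌋ × 621 = 439 × 621 mm
E4: ⌊621/2⌋ × 439 = 310 × 439 mm
E5: ⌊439/2⌋ × 310 = 219 × 310 mm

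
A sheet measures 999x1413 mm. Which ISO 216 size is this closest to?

Aspect ratio 1413/999 ≈ 1.414 — close to the ISO √2 ≈ 1.414.
In the B-series (B0 = 1000 × 1414 mm): B0 = 1000 × 1414 mm.
Off by 2 mm total — nearest standard size.

B0 (1000 × 1414 mm)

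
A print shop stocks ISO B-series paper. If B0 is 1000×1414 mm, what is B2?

B1: ⌊1414/2⌋ × 1000 = 707 × 1000 mm
B2: ⌊1000/2⌋ × 707 = 500 × 707 mm

500 × 707 mm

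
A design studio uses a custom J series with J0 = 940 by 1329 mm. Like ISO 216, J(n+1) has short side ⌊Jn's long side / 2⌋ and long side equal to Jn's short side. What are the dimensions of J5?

J1: ⌊1329/2⌋ × 940 = 664 × 940 mm
J2: ⌊940/2⌋ × 664 = 470 × 664 mm
J3: ⌊664/2⌋ × 470 = 332 × 470 mm
J4: ⌊470/2⌋ × 332 = 235 × 332 mm
J5: ⌊332/2⌋ × 235 = 166 × 235 mm

166 × 235 mm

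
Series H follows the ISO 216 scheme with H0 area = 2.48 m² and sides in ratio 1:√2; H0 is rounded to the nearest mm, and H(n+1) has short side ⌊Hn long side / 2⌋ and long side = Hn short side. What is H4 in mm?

Let H0's short side be w mm. w · w√2 = 2.48 m² = 2,480,000 mm², so w ≈ 1324.2 mm and w√2 ≈ 1872.8 mm → H0 = 1324 × 1873 mm.
H1: ⌊1873/2⌋ × 1324 = 936 × 1324 mm
H2: ⌊1324/2⌋ × 936 = 662 × 936 mm
H3: ⌊936/2⌋ × 662 = 468 × 662 mm
H4: ⌊662/2⌋ × 468 = 331 × 468 mm

331 × 468 mm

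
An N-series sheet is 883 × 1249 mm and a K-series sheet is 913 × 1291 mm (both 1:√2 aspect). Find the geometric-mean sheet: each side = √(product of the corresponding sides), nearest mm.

898 × 1270 mm

Short side: √(883 · 913) = √806179 ≈ 897.9 → 898 mm
Long side: √(1249 · 1291) = √1612459 ≈ 1269.8 → 1270 mm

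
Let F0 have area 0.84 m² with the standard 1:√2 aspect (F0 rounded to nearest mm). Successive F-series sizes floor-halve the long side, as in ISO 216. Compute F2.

Let F0's short side be w mm. w · w√2 = 0.84 m² = 840,000 mm², so w ≈ 770.7 mm and w√2 ≈ 1089.9 mm → F0 = 771 × 1090 mm.
F1: ⌊1090/2⌋ × 771 = 545 × 771 mm
F2: ⌊771/2⌋ × 545 = 385 × 545 mm

385 × 545 mm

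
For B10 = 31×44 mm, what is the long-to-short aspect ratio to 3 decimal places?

44 / 31 = 1.419
ISO 216 targets √2 ≈ 1.414; the +0.005 deviation is from mm rounding.

1.419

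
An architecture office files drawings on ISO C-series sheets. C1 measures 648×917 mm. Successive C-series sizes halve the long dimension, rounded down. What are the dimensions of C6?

114 × 162 mm

C2: ⌊917/2⌋ × 648 = 458 × 648 mm
C3: ⌊648/2⌋ × 458 = 324 × 458 mm
C4: ⌊458/2⌋ × 324 = 229 × 324 mm
C5: ⌊324/2⌋ × 229 = 162 × 229 mm
C6: ⌊229/2⌋ × 162 = 114 × 162 mm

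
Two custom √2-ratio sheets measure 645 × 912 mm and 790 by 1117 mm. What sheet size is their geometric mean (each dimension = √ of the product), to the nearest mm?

Short side: √(645 · 790) = √509550 ≈ 713.8 → 714 mm
Long side: √(912 · 1117) = √1018704 ≈ 1009.3 → 1009 mm

714 × 1009 mm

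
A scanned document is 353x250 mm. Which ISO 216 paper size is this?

B4 (250 × 353 mm)

Aspect ratio 353/250 ≈ 1.412 — close to the ISO √2 ≈ 1.414.
In the B-series (B0 = 1000 × 1414 mm): B4 = 250 × 353 mm.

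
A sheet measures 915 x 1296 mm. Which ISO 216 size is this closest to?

C0 (917 × 1297 mm)

Aspect ratio 1296/915 ≈ 1.416 — close to the ISO √2 ≈ 1.414.
In the C-series (envelope sizes, between A and B): C0 = 917 × 1297 mm.
Off by 3 mm total — nearest standard size.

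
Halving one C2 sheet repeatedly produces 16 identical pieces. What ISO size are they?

16 = 2^4, so 4 halving steps.
C2 → C3 → … → C6 after 4 steps.

C6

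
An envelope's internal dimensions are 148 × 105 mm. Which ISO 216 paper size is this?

A6 (105 × 148 mm)

Aspect ratio 148/105 ≈ 1.410 — close to the ISO √2 ≈ 1.414.
In the A-series (A0 area = 1 m²): A6 = 105 × 148 mm.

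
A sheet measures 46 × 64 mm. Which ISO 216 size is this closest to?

B9 (44 × 62 mm)

Aspect ratio 64/46 ≈ 1.391 (ISO target is √2 ≈ 1.414).
In the B-series (B0 = 1000 × 1414 mm): B9 = 44 × 62 mm.
Off by 4 mm total — nearest standard size.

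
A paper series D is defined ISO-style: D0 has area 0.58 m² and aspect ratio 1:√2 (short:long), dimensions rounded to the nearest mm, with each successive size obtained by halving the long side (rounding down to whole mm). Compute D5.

Let D0's short side be w mm. w · w√2 = 0.58 m² = 580,000 mm², so w ≈ 640.4 mm and w√2 ≈ 905.7 mm → D0 = 640 × 906 mm.
D1: ⌊906/2⌋ × 640 = 453 × 640 mm
D2: ⌊640/2⌋ × 453 = 320 × 453 mm
D3: ⌊453/2⌋ × 320 = 226 × 320 mm
D4: ⌊320/2⌋ × 226 = 160 × 226 mm
D5: ⌊226/2⌋ × 160 = 113 × 160 mm

113 × 160 mm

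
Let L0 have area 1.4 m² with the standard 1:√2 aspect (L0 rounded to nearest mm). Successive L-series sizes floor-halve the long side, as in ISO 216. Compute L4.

Let L0's short side be w mm. w · w√2 = 1.4 m² = 1,400,000 mm², so w ≈ 995.0 mm and w√2 ≈ 1407.1 mm → L0 = 995 × 1407 mm.
L1: ⌊1407/2⌋ × 995 = 703 × 995 mm
L2: ⌊995/2⌋ × 703 = 497 × 703 mm
L3: ⌊703/2⌋ × 497 = 351 × 497 mm
L4: ⌊497/2⌋ × 351 = 248 × 351 mm

248 × 351 mm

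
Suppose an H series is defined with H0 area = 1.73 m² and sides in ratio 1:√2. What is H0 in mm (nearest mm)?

Let the short side be w mm. Then w · w√2 = 1.73 m² = 1,730,000 mm².
w² = 1,730,000/√2, so w ≈ 1106.0 mm; long side = w√2 ≈ 1564.2 mm.

1106 × 1564 mm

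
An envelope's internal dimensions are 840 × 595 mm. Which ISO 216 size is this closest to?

Aspect ratio 840/595 ≈ 1.412 — close to the ISO √2 ≈ 1.414.
In the A-series (A0 area = 1 m²): A1 = 594 × 841 mm.
Off by 2 mm total — nearest standard size.

A1 (594 × 841 mm)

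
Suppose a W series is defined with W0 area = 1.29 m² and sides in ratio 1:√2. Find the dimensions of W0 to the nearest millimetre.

955 × 1351 mm

Let the short side be w mm. Then w · w√2 = 1.29 m² = 1,290,000 mm².
w² = 1,290,000/√2, so w ≈ 955.1 mm; long side = w√2 ≈ 1350.7 mm.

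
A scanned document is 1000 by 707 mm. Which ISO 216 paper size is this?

B1 (707 × 1000 mm)

Aspect ratio 1000/707 ≈ 1.414 — close to the ISO √2 ≈ 1.414.
In the B-series (B0 = 1000 × 1414 mm): B1 = 707 × 1000 mm.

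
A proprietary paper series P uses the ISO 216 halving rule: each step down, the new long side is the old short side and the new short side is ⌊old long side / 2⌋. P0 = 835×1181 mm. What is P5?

P1: ⌊1181/2⌋ × 835 = 590 × 835 mm
P2: ⌊835/2⌋ × 590 = 417 × 590 mm
P3: ⌊590/2⌋ × 417 = 295 × 417 mm
P4: ⌊417/2⌋ × 295 = 208 × 295 mm
P5: ⌊295/2⌋ × 208 = 147 × 208 mm

147 × 208 mm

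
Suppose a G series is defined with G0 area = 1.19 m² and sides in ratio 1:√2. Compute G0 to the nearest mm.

917 × 1297 mm

Let the short side be w mm. Then w · w√2 = 1.19 m² = 1,190,000 mm².
w² = 1,190,000/√2, so w ≈ 917.3 mm; long side = w√2 ≈ 1297.3 mm.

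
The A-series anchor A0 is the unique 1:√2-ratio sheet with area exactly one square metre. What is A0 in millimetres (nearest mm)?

841 × 1189 mm

Let the short side be w mm. Then the long side is w√2 and w · w√2 = 10⁶ mm².
w² = 10⁶/√2, so w = 1000 / 2^(1/4) ≈ 840.9 mm; long side = 1000 · 2^(1/4) ≈ 1189.2 mm.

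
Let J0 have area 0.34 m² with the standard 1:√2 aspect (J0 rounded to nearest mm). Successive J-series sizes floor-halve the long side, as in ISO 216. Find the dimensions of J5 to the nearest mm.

Let J0's short side be w mm. w · w√2 = 0.34 m² = 340,000 mm², so w ≈ 490.3 mm and w√2 ≈ 693.4 mm → J0 = 490 × 693 mm.
J1: ⌊693/2⌋ × 490 = 346 × 490 mm
J2: ⌊490/2⌋ × 346 = 245 × 346 mm
J3: ⌊346/2⌋ × 245 = 173 × 245 mm
J4: ⌊245/2⌋ × 173 = 122 × 173 mm
J5: ⌊173/2⌋ × 122 = 86 × 122 mm

86 × 122 mm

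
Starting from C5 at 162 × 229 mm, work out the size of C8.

57 × 81 mm

C6: ⌊229/2⌋ × 162 = 114 × 162 mm
C7: ⌊162/2⌋ × 114 = 81 × 114 mm
C8: ⌊114/2⌋ × 81 = 57 × 81 mm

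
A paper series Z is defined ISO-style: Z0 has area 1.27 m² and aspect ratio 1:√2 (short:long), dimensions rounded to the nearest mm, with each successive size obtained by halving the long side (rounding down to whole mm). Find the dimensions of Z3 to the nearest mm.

335 × 474 mm

Let Z0's short side be w mm. w · w√2 = 1.27 m² = 1,270,000 mm², so w ≈ 947.6 mm and w√2 ≈ 1340.2 mm → Z0 = 948 × 1340 mm.
Z1: ⌊1340/2⌋ × 948 = 670 × 948 mm
Z2: ⌊948/2⌋ × 670 = 474 × 670 mm
Z3: ⌊670/2⌋ × 474 = 335 × 474 mm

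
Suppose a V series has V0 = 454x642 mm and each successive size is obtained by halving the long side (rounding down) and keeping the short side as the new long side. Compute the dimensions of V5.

80 × 113 mm

V1: ⌊642/2⌋ × 454 = 321 × 454 mm
V2: ⌊454/2⌋ × 321 = 227 × 321 mm
V3: ⌊321/2⌋ × 227 = 160 × 227 mm
V4: ⌊227/2⌋ × 160 = 113 × 160 mm
V5: ⌊160/2⌋ × 113 = 80 × 113 mm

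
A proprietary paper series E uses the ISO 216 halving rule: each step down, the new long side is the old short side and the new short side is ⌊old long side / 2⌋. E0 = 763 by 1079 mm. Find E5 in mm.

134 × 190 mm

E1: ⌊1079/2⌋ × 763 = 539 × 763 mm
E2: ⌊763/2⌋ × 539 = 381 × 539 mm
E3: ⌊539/2⌋ × 381 = 269 × 381 mm
E4: ⌊381/2⌋ × 269 = 190 × 269 mm
E5: ⌊269/2⌋ × 190 = 134 × 190 mm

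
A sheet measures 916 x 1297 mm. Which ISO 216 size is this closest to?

C0 (917 × 1297 mm)

Aspect ratio 1297/916 ≈ 1.416 — close to the ISO √2 ≈ 1.414.
In the C-series (envelope sizes, between A and B): C0 = 917 × 1297 mm.
Off by 1 mm total — nearest standard size.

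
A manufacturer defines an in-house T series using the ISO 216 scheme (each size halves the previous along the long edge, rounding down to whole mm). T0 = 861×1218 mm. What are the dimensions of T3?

T1: ⌊1218/2⌋ × 861 = 609 × 861 mm
T2: ⌊861/2⌋ × 609 = 430 × 609 mm
T3: ⌊609/2⌋ × 430 = 304 × 430 mm

304 × 430 mm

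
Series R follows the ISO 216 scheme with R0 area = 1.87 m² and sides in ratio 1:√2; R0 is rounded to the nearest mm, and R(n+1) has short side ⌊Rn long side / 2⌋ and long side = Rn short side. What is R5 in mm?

Let R0's short side be w mm. w · w√2 = 1.87 m² = 1,870,000 mm², so w ≈ 1149.9 mm and w√2 ≈ 1626.2 mm → R0 = 1150 × 1626 mm.
R1: ⌊1626/2⌋ × 1150 = 813 × 1150 mm
R2: ⌊1150/2⌋ × 813 = 575 × 813 mm
R3: ⌊813/2⌋ × 575 = 406 × 575 mm
R4: ⌊575/2⌋ × 406 = 287 × 406 mm
R5: ⌊406/2⌋ × 287 = 203 × 287 mm

203 × 287 mm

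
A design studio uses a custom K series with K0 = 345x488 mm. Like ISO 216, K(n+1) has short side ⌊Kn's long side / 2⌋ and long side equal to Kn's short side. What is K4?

K1: ⌊488/2⌋ × 345 = 244 × 345 mm
K2: ⌊345/2⌋ × 244 = 172 × 244 mm
K3: ⌊244/2⌋ × 172 = 122 × 172 mm
K4: ⌊172/2⌋ × 122 = 86 × 122 mm

86 × 122 mm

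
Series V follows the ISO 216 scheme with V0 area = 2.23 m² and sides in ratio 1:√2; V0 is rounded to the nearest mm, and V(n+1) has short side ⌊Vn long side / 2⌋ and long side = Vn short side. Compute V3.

Let V0's short side be w mm. w · w√2 = 2.23 m² = 2,230,000 mm², so w ≈ 1255.7 mm and w√2 ≈ 1775.9 mm → V0 = 1256 × 1776 mm.
V1: ⌊1776/2⌋ × 1256 = 888 × 1256 mm
V2: ⌊1256/2⌋ × 888 = 628 × 888 mm
V3: ⌊888/2⌋ × 628 = 444 × 628 mm

444 × 628 mm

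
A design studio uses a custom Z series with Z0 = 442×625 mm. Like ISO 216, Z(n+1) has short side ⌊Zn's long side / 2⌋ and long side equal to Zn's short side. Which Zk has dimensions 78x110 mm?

Z0: 442 × 625 mm
Z1: 312 × 442 mm
Z2: 221 × 312 mm
Z3: 156 × 221 mm
Z4: 110 × 156 mm
Z5: 78 × 110 mm
Z6: 55 × 78 mm
→ matches Z5.

Z5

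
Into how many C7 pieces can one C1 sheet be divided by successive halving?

64

Each ISO step halves the sheet: 1 × C1 → 2 × C2 → 4 × C3 → 8 × C4 → …
From C1 to C7 is 6 halving steps: 2^6 = 64.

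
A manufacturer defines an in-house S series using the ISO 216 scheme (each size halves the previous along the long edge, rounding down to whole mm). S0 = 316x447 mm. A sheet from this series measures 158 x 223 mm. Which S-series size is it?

S2

S0: 316 × 447 mm
S1: 223 × 316 mm
S2: 158 × 223 mm
S3: 111 × 158 mm
→ matches S2.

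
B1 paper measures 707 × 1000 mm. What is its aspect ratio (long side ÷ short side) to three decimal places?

1000 / 707 = 1.414
Matches √2 ≈ 1.414 — the ISO 216 defining ratio.

1.414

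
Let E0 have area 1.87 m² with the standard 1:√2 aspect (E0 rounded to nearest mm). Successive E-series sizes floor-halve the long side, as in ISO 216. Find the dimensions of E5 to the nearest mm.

203 × 287 mm

Let E0's short side be w mm. w · w√2 = 1.87 m² = 1,870,000 mm², so w ≈ 1149.9 mm and w√2 ≈ 1626.2 mm → E0 = 1150 × 1626 mm.
E1: ⌊1626/2⌋ × 1150 = 813 × 1150 mm
E2: ⌊1150/2⌋ × 813 = 575 × 813 mm
E3: ⌊813/2⌋ × 575 = 406 × 575 mm
E4: ⌊575/2⌋ × 406 = 287 × 406 mm
E5: ⌊406/2⌋ × 287 = 203 × 287 mm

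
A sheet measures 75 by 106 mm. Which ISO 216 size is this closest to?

A7 (74 × 105 mm)

Aspect ratio 106/75 ≈ 1.413 — close to the ISO √2 ≈ 1.414.
In the A-series (A0 area = 1 m²): A7 = 74 × 105 mm.
Off by 2 mm total — nearest standard size.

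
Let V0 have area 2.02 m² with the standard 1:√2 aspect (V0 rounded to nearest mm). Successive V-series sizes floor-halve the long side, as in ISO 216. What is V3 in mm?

422 × 597 mm

Let V0's short side be w mm. w · w√2 = 2.02 m² = 2,020,000 mm², so w ≈ 1195.1 mm and w√2 ≈ 1690.2 mm → V0 = 1195 × 1690 mm.
V1: ⌊1690/2⌋ × 1195 = 845 × 1195 mm
V2: ⌊1195/2⌋ × 845 = 597 × 845 mm
V3: ⌊845/2⌋ × 597 = 422 × 597 mm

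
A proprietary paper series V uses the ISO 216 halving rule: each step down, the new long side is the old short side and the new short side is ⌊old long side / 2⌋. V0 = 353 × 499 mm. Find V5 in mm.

62 × 88 mm

V1: ⌊499/2⌋ × 353 = 249 × 353 mm
V2: ⌊353/2⌋ × 249 = 176 × 249 mm
V3: ⌊249/2⌋ × 176 = 124 × 176 mm
V4: ⌊176/2⌋ × 124 = 88 × 124 mm
V5: ⌊124/2⌋ × 88 = 62 × 88 mm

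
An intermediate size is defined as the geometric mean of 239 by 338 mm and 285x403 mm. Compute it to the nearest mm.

Short side: √(239 · 285) = √68115 ≈ 261.0 → 261 mm
Long side: √(338 · 403) = √136214 ≈ 369.1 → 369 mm

261 × 369 mm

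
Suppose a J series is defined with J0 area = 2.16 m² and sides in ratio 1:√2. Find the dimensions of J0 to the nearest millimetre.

1236 × 1748 mm

Let the short side be w mm. Then w · w√2 = 2.16 m² = 2,160,000 mm².
w² = 2,160,000/√2, so w ≈ 1235.9 mm; long side = w√2 ≈ 1747.8 mm.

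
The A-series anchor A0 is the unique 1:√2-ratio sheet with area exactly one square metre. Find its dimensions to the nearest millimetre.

841 × 1189 mm

Let the short side be w mm. Then the long side is w√2 and w · w√2 = 10⁶ mm².
w² = 10⁶/√2, so w = 1000 / 2^(1/4) ≈ 840.9 mm; long side = 1000 · 2^(1/4) ≈ 1189.2 mm.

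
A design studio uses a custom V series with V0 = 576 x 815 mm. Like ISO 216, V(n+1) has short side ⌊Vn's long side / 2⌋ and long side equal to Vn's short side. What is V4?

144 × 203 mm

V1: ⌊815/2⌋ × 576 = 407 × 576 mm
V2: ⌊576/2⌋ × 407 = 288 × 407 mm
V3: ⌊407/2⌋ × 288 = 203 × 288 mm
V4: ⌊288/2⌋ × 203 = 144 × 203 mm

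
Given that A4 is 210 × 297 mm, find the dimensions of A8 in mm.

A5: ⌊297/2⌋ × 210 = 148 × 210 mm
A6: ⌊210/2⌋ × 148 = 105 × 148 mm
A7: ⌊148/2⌋ × 105 = 74 × 105 mm
A8: ⌊105/2⌋ × 74 = 52 × 74 mm

52 × 74 mm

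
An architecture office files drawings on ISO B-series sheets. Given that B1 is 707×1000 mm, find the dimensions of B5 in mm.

B2: ⌊1000/2⌋ × 707 = 500 × 707 mm
B3: ⌊707/2⌋ × 500 = 353 × 500 mm
B4: ⌊500/2⌋ × 353 = 250 × 353 mm
B5: ⌊353/2⌋ × 250 = 176 × 250 mm

176 × 250 mm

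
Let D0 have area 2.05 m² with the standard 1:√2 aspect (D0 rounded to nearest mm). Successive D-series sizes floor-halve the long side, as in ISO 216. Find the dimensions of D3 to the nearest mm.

425 × 602 mm

Let D0's short side be w mm. w · w√2 = 2.05 m² = 2,050,000 mm², so w ≈ 1204.0 mm and w√2 ≈ 1702.7 mm → D0 = 1204 × 1703 mm.
D1: ⌊1703/2⌋ × 1204 = 851 × 1204 mm
D2: ⌊1204/2⌋ × 851 = 602 × 851 mm
D3: ⌊851/2⌋ × 602 = 425 × 602 mm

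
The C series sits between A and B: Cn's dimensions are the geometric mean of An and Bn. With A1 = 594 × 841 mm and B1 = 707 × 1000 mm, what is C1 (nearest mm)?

648 × 917 mm

Short side: √(594 · 707) = √419958 ≈ 648.0 → 648 mm
Long side: √(841 · 1000) = √841000 ≈ 917.1 → 917 mm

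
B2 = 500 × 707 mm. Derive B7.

B3: ⌊707/2⌋ × 500 = 353 × 500 mm
B4: ⌊500/2⌋ × 353 = 250 × 353 mm
B5: ⌊353/2⌋ × 250 = 176 × 250 mm
B6: ⌊250/2⌋ × 176 = 125 × 176 mm
B7: ⌊176/2⌋ × 125 = 88 × 125 mm

88 × 125 mm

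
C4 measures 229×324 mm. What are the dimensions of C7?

C5: ⌊324/2⌋ × 229 = 162 × 229 mm
C6: ⌊229/2⌋ × 162 = 114 × 162 mm
C7: ⌊162/2⌋ × 114 = 81 × 114 mm

81 × 114 mm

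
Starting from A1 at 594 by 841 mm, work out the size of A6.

A2: ⌊841/2⌋ × 594 = 420 × 594 mm
A3: ⌊594/2⌋ × 420 = 297 × 420 mm
A4: ⌊420/2⌋ × 297 = 210 × 297 mm
A5: ⌊297/2⌋ × 210 = 148 × 210 mm
A6: ⌊210/2⌋ × 148 = 105 × 148 mm

105 × 148 mm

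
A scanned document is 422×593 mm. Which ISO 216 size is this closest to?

A2 (420 × 594 mm)

Aspect ratio 593/422 ≈ 1.405 — close to the ISO √2 ≈ 1.414.
In the A-series (A0 area = 1 m²): A2 = 420 × 594 mm.
Off by 3 mm total — nearest standard size.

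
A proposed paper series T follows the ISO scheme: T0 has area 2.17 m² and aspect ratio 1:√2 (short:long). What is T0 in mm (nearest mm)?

Let the short side be w mm. Then w · w√2 = 2.17 m² = 2,170,000 mm².
w² = 2,170,000/√2, so w ≈ 1238.7 mm; long side = w√2 ≈ 1751.8 mm.

1239 × 1752 mm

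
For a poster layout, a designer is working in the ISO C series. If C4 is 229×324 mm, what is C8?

57 × 81 mm

C5: ⌊324/2⌋ × 229 = 162 × 229 mm
C6: ⌊229/2⌋ × 162 = 114 × 162 mm
C7: ⌊162/2⌋ × 114 = 81 × 114 mm
C8: ⌊114/2⌋ × 81 = 57 × 81 mm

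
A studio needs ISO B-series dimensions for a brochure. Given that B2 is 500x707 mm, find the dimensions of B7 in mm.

88 × 125 mm

B3: ⌊707/2⌋ × 500 = 353 × 500 mm
B4: ⌊500/2⌋ × 353 = 250 × 353 mm
B5: ⌊353/2⌋ × 250 = 176 × 250 mm
B6: ⌊250/2⌋ × 176 = 125 × 176 mm
B7: ⌊176/2⌋ × 125 = 88 × 125 mm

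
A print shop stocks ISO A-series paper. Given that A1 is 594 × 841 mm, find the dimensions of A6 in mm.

A2: ⌊841/2⌋ × 594 = 420 × 594 mm
A3: ⌊594/2⌋ × 420 = 297 × 420 mm
A4: ⌊420/2⌋ × 297 = 210 × 297 mm
A5: ⌊297/2⌋ × 210 = 148 × 210 mm
A6: ⌊210/2⌋ × 148 = 105 × 148 mm

105 × 148 mm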